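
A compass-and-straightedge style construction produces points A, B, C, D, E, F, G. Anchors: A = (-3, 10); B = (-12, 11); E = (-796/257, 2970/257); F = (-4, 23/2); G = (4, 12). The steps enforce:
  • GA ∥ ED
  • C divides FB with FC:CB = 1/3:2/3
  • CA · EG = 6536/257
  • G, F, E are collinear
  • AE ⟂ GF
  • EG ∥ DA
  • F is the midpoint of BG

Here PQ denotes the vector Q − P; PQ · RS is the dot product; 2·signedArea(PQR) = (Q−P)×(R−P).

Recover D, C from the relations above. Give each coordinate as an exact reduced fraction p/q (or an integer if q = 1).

C = (-20/3, 34/3)
D = (-2595/257, 2456/257)

1. D_x = -2595/257  [EG ∥ DA ∩ GA ∥ ED]
2. D_y = 2456/257  [EG ∥ DA ∩ GA ∥ ED]
   → D = (-2595/257, 2456/257)
3. C_x = -20/3  [C divides FB with FC:CB = 1/3:2/3]
4. C_y = 34/3  [C divides FB with FC:CB = 1/3:2/3]
   → C = (-20/3, 34/3)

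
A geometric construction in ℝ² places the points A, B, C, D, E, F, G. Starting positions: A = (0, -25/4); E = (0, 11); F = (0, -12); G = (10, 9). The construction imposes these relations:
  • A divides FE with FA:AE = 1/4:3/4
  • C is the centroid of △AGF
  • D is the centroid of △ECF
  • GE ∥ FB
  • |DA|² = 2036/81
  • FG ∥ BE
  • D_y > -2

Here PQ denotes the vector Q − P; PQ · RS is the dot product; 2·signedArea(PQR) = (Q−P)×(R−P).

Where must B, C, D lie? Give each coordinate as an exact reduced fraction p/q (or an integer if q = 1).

1. B_x = -10  [FG ∥ BE ∩ GE ∥ FB]
2. B_y = -10  [FG ∥ BE ∩ GE ∥ FB]
   → B = (-10, -10)
3. C_x = 10/3  [C is the centroid of △AGF]
4. C_y = -37/12  [C is the centroid of △AGF]
   → C = (10/3, -37/12)
5. D_x = 10/9  [D is the centroid of △ECF]
6. D_y = -49/36  [D is the centroid of △ECF]
   → D = (10/9, -49/36)

B = (-10, -10)
C = (10/3, -37/12)
D = (10/9, -49/36)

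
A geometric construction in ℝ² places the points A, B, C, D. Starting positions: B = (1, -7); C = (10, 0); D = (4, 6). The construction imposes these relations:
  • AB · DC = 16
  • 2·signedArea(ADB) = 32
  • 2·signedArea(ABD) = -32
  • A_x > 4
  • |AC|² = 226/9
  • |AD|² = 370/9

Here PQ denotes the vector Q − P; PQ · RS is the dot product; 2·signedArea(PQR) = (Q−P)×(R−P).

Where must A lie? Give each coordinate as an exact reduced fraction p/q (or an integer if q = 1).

A = (5, -1/3)

1. A_x = 5  [2·signedArea(ADB) = 32 ∩ AB · DC = 16]
2. A_y = -1/3  [2·signedArea(ADB) = 32 ∩ AB · DC = 16]
   → A = (5, -1/3)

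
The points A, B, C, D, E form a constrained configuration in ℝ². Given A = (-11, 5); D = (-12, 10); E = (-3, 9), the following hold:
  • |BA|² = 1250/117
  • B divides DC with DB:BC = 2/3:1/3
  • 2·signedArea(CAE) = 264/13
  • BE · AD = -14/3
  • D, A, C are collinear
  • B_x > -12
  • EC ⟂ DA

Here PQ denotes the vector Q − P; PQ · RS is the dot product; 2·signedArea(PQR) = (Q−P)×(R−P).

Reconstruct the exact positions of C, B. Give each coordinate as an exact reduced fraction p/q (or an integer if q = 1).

B = (-454/39, 320/39)
C = (-149/13, 95/13)

1. C_x = -149/13  [D, A, C are collinear ∩ EC ⟂ DA]
2. C_y = 95/13  [D, A, C are collinear ∩ EC ⟂ DA]
   → C = (-149/13, 95/13)
3. B_x = -454/39  [B divides DC with DB:BC = 2/3:1/3]
4. B_y = 320/39  [B divides DC with DB:BC = 2/3:1/3]
   → B = (-454/39, 320/39)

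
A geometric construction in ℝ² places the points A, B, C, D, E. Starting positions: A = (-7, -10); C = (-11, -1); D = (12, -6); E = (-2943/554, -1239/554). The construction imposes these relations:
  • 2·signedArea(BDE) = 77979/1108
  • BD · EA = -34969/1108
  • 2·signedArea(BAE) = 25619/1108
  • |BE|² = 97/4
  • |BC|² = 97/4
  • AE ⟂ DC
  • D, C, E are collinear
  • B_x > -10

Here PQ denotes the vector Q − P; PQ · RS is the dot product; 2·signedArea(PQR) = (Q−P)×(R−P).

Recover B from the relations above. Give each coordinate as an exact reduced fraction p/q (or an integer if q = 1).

1. B_x = -9  [2·signedArea(BDE) = 77979/1108 ∩ 2·signedArea(BAE) = 25619/1108]
2. B_y = -11/2  [2·signedArea(BDE) = 77979/1108 ∩ 2·signedArea(BAE) = 25619/1108]
   → B = (-9, -11/2)

B = (-9, -11/2)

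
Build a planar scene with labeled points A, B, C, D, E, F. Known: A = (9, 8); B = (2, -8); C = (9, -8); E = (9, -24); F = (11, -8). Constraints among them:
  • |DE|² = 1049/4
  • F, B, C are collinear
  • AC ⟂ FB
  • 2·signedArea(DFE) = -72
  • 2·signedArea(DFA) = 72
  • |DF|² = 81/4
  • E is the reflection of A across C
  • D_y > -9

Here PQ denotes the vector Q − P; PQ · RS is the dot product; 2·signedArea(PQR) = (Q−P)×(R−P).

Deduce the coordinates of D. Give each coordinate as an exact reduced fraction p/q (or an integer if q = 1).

1. D_x = 13/2  [2·signedArea(DFA) = 72 ∩ 2·signedArea(DFE) = -72]
2. D_y = -8  [2·signedArea(DFA) = 72 ∩ 2·signedArea(DFE) = -72]
   → D = (13/2, -8)

D = (13/2, -8)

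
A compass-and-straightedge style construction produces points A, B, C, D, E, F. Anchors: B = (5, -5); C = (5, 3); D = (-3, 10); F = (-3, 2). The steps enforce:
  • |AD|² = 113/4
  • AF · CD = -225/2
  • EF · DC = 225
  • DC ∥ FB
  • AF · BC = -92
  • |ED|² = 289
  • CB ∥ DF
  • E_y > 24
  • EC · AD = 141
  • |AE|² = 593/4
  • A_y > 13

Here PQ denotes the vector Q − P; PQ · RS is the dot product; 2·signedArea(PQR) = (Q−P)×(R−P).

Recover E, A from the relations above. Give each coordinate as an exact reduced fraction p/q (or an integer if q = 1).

A = (-7, 27/2)
E = (-11, 25)

1. E_x = -11  [line -8·x + 7·y + -263 = 0 ∩ |ED|² = 289]
2. E_y = 25  [line -8·x + 7·y + -263 = 0 ∩ |ED|² = 289]
   → E = (-11, 25)
3. A_x = -7  [EC · AD = 141 ∩ AF · CD = -225/2]
4. A_y = 27/2  [EC · AD = 141 ∩ AF · CD = -225/2]
   → A = (-7, 27/2)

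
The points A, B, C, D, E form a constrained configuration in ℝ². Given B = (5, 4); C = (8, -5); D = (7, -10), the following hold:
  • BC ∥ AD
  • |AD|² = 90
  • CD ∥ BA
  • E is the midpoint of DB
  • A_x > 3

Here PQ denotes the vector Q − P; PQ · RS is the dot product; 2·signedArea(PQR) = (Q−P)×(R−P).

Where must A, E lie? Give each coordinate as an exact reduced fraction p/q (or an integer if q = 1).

1. A_x = 4  [BC ∥ AD ∩ CD ∥ BA]
2. A_y = -1  [BC ∥ AD ∩ CD ∥ BA]
   → A = (4, -1)
3. E_x = 6  [E is the midpoint of DB]
4. E_y = -3  [E is the midpoint of DB]
   → E = (6, -3)

A = (4, -1)
E = (6, -3)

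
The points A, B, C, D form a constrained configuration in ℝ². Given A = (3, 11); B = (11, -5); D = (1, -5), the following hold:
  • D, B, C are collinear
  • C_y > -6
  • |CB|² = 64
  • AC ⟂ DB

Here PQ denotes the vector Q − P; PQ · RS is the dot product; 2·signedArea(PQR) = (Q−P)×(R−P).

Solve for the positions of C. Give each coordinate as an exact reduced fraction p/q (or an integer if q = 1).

C = (3, -5)

1. C_x = 3  [D, B, C are collinear ∩ AC ⟂ DB]
2. C_y = -5  [D, B, C are collinear ∩ AC ⟂ DB]
   → C = (3, -5)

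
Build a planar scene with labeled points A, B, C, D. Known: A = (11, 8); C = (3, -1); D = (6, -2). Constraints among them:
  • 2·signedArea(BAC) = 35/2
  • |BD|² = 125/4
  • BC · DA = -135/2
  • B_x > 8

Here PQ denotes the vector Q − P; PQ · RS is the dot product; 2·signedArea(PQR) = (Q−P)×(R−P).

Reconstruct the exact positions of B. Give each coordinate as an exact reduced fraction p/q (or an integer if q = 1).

1. B_x = 17/2  [2·signedArea(BAC) = 35/2 ∩ BC · DA = -135/2]
2. B_y = 3  [2·signedArea(BAC) = 35/2 ∩ BC · DA = -135/2]
   → B = (17/2, 3)

B = (17/2, 3)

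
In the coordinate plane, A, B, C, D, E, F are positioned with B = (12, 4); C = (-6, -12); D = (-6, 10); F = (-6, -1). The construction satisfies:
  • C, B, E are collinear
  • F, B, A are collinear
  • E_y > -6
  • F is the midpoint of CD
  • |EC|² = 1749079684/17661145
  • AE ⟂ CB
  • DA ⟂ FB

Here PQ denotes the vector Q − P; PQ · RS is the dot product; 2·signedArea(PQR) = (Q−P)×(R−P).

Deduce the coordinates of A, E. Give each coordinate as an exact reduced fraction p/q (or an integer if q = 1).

1. A_x = -1104/349  [F, B, A are collinear ∩ DA ⟂ FB]
2. A_y = -74/349  [F, B, A are collinear ∩ DA ⟂ FB]
   → A = (-1104/349, -74/349)
3. E_x = 72768/50605  [C, B, E are collinear ∩ AE ⟂ CB]
4. E_y = -272684/50605  [C, B, E are collinear ∩ AE ⟂ CB]
   → E = (72768/50605, -272684/50605)

A = (-1104/349, -74/349)
E = (72768/50605, -272684/50605)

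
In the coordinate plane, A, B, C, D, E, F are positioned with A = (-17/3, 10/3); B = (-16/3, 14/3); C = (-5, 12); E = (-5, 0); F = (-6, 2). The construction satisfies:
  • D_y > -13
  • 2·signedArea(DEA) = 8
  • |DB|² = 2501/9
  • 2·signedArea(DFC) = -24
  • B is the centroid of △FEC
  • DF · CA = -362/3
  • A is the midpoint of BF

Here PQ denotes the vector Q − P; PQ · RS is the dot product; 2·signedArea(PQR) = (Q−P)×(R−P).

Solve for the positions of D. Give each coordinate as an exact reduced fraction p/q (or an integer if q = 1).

D = (-5, -12)

1. D_x = -5  [2·signedArea(DFC) = -24 ∩ DF · CA = -362/3]
2. D_y = -12  [2·signedArea(DFC) = -24 ∩ DF · CA = -362/3]
   → D = (-5, -12)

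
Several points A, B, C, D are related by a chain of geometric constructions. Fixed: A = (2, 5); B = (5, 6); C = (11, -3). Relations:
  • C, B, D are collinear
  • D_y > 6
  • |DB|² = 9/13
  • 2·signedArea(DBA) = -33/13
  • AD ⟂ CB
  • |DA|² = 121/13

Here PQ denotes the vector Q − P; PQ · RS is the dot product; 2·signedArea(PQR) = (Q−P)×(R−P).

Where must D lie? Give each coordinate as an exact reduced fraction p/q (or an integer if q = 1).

D = (59/13, 87/13)

1. D_x = 59/13  [C, B, D are collinear ∩ AD ⟂ CB]
2. D_y = 87/13  [C, B, D are collinear ∩ AD ⟂ CB]
   → D = (59/13, 87/13)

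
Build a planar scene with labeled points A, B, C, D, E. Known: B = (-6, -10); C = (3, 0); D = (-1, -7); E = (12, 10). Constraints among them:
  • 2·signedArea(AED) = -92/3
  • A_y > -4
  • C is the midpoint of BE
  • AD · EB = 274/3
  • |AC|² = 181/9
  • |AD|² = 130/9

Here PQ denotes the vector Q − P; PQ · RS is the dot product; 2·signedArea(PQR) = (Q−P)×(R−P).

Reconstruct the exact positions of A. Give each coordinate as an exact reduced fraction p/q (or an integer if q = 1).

1. A_x = 0  [2·signedArea(AED) = -92/3 ∩ AD · EB = 274/3]
2. A_y = -10/3  [2·signedArea(AED) = -92/3 ∩ AD · EB = 274/3]
   → A = (0, -10/3)

A = (0, -10/3)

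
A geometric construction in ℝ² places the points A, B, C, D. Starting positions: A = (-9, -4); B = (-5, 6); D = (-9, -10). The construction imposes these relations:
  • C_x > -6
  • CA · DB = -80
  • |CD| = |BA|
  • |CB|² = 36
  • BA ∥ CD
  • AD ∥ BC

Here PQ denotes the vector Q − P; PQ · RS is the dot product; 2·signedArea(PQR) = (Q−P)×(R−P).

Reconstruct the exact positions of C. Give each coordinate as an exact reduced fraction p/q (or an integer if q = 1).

1. C_x = -5  [BA ∥ CD ∩ AD ∥ BC]
2. C_y = 0  [BA ∥ CD ∩ AD ∥ BC]
   → C = (-5, 0)

C = (-5, 0)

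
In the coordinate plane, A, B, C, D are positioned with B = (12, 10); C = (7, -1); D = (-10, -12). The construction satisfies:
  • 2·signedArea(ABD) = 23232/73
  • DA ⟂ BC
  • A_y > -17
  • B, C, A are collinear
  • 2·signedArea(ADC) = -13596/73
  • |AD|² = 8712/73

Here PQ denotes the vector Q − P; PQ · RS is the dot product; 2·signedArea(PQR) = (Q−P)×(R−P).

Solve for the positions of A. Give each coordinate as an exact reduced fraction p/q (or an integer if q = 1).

1. A_x = -4/73  [B, C, A are collinear ∩ DA ⟂ BC]
2. A_y = -1206/73  [B, C, A are collinear ∩ DA ⟂ BC]
   → A = (-4/73, -1206/73)

A = (-4/73, -1206/73)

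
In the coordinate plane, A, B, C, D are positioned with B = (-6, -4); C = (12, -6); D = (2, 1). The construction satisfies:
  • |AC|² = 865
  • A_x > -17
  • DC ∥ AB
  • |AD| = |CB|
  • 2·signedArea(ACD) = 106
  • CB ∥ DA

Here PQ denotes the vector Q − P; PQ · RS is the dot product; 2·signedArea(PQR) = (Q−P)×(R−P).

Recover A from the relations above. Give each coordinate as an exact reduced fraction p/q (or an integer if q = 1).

A = (-16, 3)

1. A_x = -16  [DC ∥ AB ∩ CB ∥ DA]
2. A_y = 3  [DC ∥ AB ∩ CB ∥ DA]
   → A = (-16, 3)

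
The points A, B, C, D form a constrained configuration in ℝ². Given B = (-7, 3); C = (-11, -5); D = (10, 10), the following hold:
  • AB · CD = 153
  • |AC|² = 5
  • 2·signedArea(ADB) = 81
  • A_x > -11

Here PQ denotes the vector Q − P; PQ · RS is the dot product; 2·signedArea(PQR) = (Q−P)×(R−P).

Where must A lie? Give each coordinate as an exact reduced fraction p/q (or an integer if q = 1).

A = (-10, -3)

1. A_x = -10  [2·signedArea(ADB) = 81 ∩ AB · CD = 153]
2. A_y = -3  [2·signedArea(ADB) = 81 ∩ AB · CD = 153]
   → A = (-10, -3)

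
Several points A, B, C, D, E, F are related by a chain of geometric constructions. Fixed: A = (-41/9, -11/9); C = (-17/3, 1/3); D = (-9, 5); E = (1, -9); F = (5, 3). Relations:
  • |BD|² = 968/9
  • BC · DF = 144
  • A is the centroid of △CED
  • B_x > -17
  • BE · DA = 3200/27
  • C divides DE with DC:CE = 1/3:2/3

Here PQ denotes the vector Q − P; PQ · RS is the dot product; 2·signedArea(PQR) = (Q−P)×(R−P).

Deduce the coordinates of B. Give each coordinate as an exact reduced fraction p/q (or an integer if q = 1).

B = (-49/3, -7/3)

1. B_x = -49/3  [BC · DF = 144 ∩ BE · DA = 3200/27]
2. B_y = -7/3  [BC · DF = 144 ∩ BE · DA = 3200/27]
   → B = (-49/3, -7/3)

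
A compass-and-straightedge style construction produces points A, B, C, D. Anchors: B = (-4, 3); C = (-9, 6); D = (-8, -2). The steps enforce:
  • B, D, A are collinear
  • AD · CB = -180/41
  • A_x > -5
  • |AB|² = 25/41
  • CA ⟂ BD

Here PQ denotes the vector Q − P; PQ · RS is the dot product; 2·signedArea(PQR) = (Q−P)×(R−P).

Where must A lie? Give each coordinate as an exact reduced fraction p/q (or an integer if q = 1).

A = (-184/41, 98/41)

1. A_x = -184/41  [B, D, A are collinear ∩ CA ⟂ BD]
2. A_y = 98/41  [B, D, A are collinear ∩ CA ⟂ BD]
   → A = (-184/41, 98/41)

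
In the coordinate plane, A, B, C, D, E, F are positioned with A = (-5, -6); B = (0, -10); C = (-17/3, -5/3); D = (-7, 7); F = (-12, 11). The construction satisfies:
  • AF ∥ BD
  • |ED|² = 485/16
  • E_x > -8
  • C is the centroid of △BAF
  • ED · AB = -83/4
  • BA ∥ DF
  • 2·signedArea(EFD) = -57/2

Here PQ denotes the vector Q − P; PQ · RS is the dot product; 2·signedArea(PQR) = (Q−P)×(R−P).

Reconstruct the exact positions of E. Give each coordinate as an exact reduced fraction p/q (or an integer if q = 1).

1. E_x = -29/4  [ED · AB = -83/4 ∩ 2·signedArea(EFD) = -57/2]
2. E_y = 3/2  [ED · AB = -83/4 ∩ 2·signedArea(EFD) = -57/2]
   → E = (-29/4, 3/2)

E = (-29/4, 3/2)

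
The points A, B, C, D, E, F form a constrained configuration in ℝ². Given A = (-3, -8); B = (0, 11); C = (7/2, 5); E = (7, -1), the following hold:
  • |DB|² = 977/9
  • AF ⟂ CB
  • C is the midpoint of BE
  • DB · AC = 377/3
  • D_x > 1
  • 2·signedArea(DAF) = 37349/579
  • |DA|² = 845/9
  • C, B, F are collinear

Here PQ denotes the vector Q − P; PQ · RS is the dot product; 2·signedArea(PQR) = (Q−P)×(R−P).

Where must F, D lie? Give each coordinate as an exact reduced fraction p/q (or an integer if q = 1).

1. F_x = 1449/193  [C, B, F are collinear ∩ AF ⟂ CB]
2. F_y = -361/193  [C, B, F are collinear ∩ AF ⟂ CB]
   → F = (1449/193, -361/193)
3. D_x = 4/3  [2·signedArea(DAF) = 37349/579 ∩ DB · AC = 377/3]
4. D_y = 2/3  [2·signedArea(DAF) = 37349/579 ∩ DB · AC = 377/3]
   → D = (4/3, 2/3)

D = (4/3, 2/3)
F = (1449/193, -361/193)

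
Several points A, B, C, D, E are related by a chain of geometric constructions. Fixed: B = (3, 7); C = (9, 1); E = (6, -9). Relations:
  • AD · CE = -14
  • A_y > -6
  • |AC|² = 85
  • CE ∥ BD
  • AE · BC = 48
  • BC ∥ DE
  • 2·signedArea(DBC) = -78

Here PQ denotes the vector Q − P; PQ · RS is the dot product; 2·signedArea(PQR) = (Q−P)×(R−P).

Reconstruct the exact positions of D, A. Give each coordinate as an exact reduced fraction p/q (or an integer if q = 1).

1. D_x = 0  [BC ∥ DE ∩ CE ∥ BD]
2. D_y = -3  [BC ∥ DE ∩ CE ∥ BD]
   → D = (0, -3)
3. A_x = 2  [AE · BC = 48 ∩ AD · CE = -14]
4. A_y = -5  [AE · BC = 48 ∩ AD · CE = -14]
   → A = (2, -5)

A = (2, -5)
D = (0, -3)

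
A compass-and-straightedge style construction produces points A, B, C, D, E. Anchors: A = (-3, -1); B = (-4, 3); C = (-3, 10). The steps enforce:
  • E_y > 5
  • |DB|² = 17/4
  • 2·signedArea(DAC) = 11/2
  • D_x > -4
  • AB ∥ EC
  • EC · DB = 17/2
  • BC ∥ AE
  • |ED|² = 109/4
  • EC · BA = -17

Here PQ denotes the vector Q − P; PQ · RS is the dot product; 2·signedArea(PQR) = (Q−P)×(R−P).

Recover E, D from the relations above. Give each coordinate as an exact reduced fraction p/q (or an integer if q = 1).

D = (-7/2, 1)
E = (-2, 6)

1. E_x = -2  [AB ∥ EC ∩ BC ∥ AE]
2. E_y = 6  [AB ∥ EC ∩ BC ∥ AE]
   → E = (-2, 6)
3. D_x = -7/2  [2·signedArea(DAC) = 11/2 ∩ EC · DB = 17/2]
4. D_y = 1  [2·signedArea(DAC) = 11/2 ∩ EC · DB = 17/2]
   → D = (-7/2, 1)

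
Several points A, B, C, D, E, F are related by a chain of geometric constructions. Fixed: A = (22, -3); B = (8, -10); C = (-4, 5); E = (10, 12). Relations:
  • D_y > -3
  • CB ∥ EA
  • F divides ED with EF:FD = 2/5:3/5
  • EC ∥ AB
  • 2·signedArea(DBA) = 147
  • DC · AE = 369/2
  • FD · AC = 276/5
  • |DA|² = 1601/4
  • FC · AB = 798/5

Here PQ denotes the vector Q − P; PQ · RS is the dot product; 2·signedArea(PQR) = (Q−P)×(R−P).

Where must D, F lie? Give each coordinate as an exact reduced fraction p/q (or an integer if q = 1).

D = (2, -5/2)
F = (34/5, 31/5)

1. D_x = 2  [DC · AE = 369/2 ∩ 2·signedArea(DBA) = 147]
2. D_y = -5/2  [DC · AE = 369/2 ∩ 2·signedArea(DBA) = 147]
   → D = (2, -5/2)
3. F_x = 34/5  [F divides ED with EF:FD = 2/5:3/5]
4. F_y = 31/5  [F divides ED with EF:FD = 2/5:3/5]
   → F = (34/5, 31/5)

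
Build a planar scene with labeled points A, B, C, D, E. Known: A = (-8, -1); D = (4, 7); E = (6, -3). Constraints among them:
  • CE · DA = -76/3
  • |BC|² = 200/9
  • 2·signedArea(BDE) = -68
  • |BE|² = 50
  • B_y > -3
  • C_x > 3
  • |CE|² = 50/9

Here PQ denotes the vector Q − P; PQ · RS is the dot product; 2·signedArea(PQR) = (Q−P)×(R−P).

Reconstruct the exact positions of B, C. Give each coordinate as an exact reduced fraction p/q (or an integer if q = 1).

1. B_x = -1  [line 10·x + 2·y + 14 = 0 ∩ |BE|² = 50]
2. B_y = -2  [line 10·x + 2·y + 14 = 0 ∩ |BE|² = 50]
   → B = (-1, -2)
3. C_x = 11/3  [line 12·x + 8·y + -68/3 = 0 ∩ |BC|² = 200/9]
4. C_y = -8/3  [line 12·x + 8·y + -68/3 = 0 ∩ |BC|² = 200/9]
   → C = (11/3, -8/3)

B = (-1, -2)
C = (11/3, -8/3)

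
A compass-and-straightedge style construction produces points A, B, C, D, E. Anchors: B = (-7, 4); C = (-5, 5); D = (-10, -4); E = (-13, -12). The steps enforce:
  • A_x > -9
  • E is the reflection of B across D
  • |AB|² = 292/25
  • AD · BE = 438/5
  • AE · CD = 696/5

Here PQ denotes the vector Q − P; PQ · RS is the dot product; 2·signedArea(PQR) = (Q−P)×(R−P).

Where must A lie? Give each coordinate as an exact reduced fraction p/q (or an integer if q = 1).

1. A_x = -41/5  [AE · CD = 696/5 ∩ AD · BE = 438/5]
2. A_y = 4/5  [AE · CD = 696/5 ∩ AD · BE = 438/5]
   → A = (-41/5, 4/5)

A = (-41/5, 4/5)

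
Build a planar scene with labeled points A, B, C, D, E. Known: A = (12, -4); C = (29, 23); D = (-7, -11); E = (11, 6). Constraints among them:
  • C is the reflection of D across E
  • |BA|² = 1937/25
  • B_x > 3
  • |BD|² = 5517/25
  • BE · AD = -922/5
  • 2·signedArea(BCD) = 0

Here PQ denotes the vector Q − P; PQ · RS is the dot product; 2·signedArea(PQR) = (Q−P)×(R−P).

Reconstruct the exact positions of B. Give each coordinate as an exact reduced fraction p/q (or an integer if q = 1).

B = (19/5, -4/5)

1. B_x = 19/5  [2·signedArea(BCD) = 0 ∩ BE · AD = -922/5]
2. B_y = -4/5  [2·signedArea(BCD) = 0 ∩ BE · AD = -922/5]
   → B = (19/5, -4/5)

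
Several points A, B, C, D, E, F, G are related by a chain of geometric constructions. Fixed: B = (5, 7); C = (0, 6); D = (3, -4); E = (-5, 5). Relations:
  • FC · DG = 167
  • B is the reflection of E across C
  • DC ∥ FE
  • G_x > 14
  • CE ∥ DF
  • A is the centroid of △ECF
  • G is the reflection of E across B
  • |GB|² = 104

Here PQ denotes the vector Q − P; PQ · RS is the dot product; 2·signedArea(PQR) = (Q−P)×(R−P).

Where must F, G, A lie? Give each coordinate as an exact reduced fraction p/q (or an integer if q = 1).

1. F_x = -2  [DC ∥ FE ∩ CE ∥ DF]
2. F_y = -5  [DC ∥ FE ∩ CE ∥ DF]
   → F = (-2, -5)
3. G_x = 15  [G is the reflection of E across B]
4. G_y = 9  [G is the reflection of E across B]
   → G = (15, 9)
5. A_x = -7/3  [A is the centroid of △ECF]
6. A_y = 2  [A is the centroid of △ECF]
   → A = (-7/3, 2)

A = (-7/3, 2)
F = (-2, -5)
G = (15, 9)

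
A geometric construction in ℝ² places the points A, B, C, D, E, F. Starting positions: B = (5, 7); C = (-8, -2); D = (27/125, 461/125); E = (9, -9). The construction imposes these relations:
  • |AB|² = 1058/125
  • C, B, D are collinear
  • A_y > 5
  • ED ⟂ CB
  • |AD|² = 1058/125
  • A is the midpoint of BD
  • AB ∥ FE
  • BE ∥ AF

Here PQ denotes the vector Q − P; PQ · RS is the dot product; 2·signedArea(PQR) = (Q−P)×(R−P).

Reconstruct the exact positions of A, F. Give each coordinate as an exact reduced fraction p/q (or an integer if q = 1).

1. A_x = 326/125  [A is the midpoint of BD]
2. A_y = 668/125  [A is the midpoint of BD]
   → A = (326/125, 668/125)
3. F_x = 826/125  [AB ∥ FE ∩ BE ∥ AF]
4. F_y = -1332/125  [AB ∥ FE ∩ BE ∥ AF]
   → F = (826/125, -1332/125)

A = (326/125, 668/125)
F = (826/125, -1332/125)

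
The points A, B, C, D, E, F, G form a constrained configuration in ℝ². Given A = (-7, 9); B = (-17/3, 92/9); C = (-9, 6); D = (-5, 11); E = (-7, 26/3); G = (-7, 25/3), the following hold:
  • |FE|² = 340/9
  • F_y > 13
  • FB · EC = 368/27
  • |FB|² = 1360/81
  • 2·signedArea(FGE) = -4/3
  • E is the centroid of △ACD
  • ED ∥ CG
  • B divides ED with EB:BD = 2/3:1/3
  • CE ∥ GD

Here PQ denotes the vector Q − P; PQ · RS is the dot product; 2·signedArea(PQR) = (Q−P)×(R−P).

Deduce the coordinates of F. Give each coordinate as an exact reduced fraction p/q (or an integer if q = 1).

F = (-3, 40/3)

1. F_x = -3  [2·signedArea(FGE) = -4/3 ∩ FB · EC = 368/27]
2. F_y = 40/3  [2·signedArea(FGE) = -4/3 ∩ FB · EC = 368/27]
   → F = (-3, 40/3)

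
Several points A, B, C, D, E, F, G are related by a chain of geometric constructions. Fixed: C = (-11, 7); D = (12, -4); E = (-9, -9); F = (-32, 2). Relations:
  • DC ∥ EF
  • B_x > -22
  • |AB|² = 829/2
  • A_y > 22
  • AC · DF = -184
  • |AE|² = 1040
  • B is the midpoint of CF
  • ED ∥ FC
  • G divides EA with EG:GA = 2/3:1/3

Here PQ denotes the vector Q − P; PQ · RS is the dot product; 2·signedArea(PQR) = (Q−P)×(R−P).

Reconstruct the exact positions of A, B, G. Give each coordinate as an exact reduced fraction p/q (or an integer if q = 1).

1. A_x = -13  [line 44·x + -6·y + 710 = 0 ∩ |AE|² = 1040]
2. A_y = 23  [line 44·x + -6·y + 710 = 0 ∩ |AE|² = 1040]
   → A = (-13, 23)
3. B_x = -43/2  [B is the midpoint of CF]
4. B_y = 9/2  [B is the midpoint of CF]
   → B = (-43/2, 9/2)
5. G_x = -35/3  [G divides EA with EG:GA = 2/3:1/3]
6. G_y = 37/3  [G divides EA with EG:GA = 2/3:1/3]
   → G = (-35/3, 37/3)

A = (-13, 23)
B = (-43/2, 9/2)
G = (-35/3, 37/3)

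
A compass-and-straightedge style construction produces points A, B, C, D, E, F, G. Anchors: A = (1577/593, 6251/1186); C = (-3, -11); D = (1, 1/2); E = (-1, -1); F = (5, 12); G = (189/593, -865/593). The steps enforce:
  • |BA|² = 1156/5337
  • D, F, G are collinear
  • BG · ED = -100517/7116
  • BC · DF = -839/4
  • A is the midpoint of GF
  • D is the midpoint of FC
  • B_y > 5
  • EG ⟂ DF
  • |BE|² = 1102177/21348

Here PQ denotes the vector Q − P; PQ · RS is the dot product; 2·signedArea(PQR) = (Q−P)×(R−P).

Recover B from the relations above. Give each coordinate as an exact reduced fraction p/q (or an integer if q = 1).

1. B_x = 3949/1779  [BG · ED = -100517/7116 ∩ BC · DF = -839/4]
2. B_y = 19297/3558  [BG · ED = -100517/7116 ∩ BC · DF = -839/4]
   → B = (3949/1779, 19297/3558)

B = (3949/1779, 19297/3558)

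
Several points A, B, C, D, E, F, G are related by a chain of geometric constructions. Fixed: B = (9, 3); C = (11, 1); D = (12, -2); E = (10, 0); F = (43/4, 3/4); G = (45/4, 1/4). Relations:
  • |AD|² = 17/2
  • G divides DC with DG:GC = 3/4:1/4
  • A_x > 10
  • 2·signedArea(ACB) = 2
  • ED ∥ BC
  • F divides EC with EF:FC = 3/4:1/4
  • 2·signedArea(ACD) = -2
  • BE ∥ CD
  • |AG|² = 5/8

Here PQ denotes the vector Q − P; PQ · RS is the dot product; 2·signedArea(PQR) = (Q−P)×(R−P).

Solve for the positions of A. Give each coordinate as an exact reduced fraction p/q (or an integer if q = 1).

A = (21/2, 1/2)

1. A_x = 21/2  [2·signedArea(ACD) = -2 ∩ 2·signedArea(ACB) = 2]
2. A_y = 1/2  [2·signedArea(ACD) = -2 ∩ 2·signedArea(ACB) = 2]
   → A = (21/2, 1/2)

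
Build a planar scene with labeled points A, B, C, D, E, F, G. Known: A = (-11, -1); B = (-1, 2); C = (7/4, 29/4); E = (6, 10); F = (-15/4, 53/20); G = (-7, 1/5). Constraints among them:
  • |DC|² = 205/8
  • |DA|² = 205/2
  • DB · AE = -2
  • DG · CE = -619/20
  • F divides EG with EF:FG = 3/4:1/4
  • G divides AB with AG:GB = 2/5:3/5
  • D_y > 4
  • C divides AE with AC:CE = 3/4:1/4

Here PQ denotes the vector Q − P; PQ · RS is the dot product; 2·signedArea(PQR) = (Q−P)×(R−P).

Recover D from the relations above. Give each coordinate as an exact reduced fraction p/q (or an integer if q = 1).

D = (-5/2, 9/2)

1. D_x = -5/2  [line -17/4·x + -11/4·y + 7/4 = 0 ∩ |DA|² = 205/2]
2. D_y = 9/2  [line -17/4·x + -11/4·y + 7/4 = 0 ∩ |DA|² = 205/2]
   → D = (-5/2, 9/2)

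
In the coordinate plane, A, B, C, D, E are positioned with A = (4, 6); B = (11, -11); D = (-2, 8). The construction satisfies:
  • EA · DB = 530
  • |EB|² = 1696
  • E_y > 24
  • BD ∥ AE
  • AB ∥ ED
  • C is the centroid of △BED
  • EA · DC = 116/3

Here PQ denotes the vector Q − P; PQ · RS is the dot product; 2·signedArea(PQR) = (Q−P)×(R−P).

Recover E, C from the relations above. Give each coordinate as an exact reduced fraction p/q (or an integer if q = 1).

C = (0, 22/3)
E = (-9, 25)

1. E_x = -9  [AB ∥ ED ∩ BD ∥ AE]
2. E_y = 25  [AB ∥ ED ∩ BD ∥ AE]
   → E = (-9, 25)
3. C_x = 0  [C is the centroid of △BED]
4. C_y = 22/3  [C is the centroid of △BED]
   → C = (0, 22/3)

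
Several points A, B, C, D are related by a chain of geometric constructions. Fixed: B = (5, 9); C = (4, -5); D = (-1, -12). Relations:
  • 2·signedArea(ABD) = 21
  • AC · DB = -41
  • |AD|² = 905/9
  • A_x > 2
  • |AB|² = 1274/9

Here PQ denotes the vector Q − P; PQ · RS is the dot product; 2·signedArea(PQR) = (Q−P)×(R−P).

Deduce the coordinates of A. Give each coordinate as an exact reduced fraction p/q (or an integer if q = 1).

1. A_x = 8/3  [AC · DB = -41 ∩ 2·signedArea(ABD) = 21]
2. A_y = -8/3  [AC · DB = -41 ∩ 2·signedArea(ABD) = 21]
   → A = (8/3, -8/3)

A = (8/3, -8/3)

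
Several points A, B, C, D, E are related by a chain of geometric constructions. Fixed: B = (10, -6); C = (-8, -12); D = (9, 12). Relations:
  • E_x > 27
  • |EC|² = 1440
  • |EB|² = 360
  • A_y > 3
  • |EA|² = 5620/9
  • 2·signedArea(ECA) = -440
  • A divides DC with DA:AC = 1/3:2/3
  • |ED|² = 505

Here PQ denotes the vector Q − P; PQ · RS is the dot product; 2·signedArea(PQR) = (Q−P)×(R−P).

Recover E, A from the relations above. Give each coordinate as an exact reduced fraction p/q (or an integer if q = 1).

A = (10/3, 4)
E = (28, 0)

1. A_x = 10/3  [A divides DC with DA:AC = 1/3:2/3]
2. A_y = 4  [A divides DC with DA:AC = 1/3:2/3]
   → A = (10/3, 4)
3. E_x = 28  [line -16·x + 34/3·y + 448 = 0 ∩ |EB|² = 360]
4. E_y = 0  [line -16·x + 34/3·y + 448 = 0 ∩ |EB|² = 360]
   → E = (28, 0)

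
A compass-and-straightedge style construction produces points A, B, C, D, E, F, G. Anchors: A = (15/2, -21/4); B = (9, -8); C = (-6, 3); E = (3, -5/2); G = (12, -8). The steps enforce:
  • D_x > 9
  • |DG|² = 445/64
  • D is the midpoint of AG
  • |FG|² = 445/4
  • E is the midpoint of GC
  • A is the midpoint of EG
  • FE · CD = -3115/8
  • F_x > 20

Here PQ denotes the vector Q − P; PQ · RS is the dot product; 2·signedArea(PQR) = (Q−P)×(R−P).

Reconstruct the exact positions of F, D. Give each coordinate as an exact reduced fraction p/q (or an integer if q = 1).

1. D_x = 39/4  [D is the midpoint of AG]
2. D_y = -53/8  [D is the midpoint of AG]
   → D = (39/4, -53/8)
3. F_x = 21  [line -63/4·x + 77/8·y + 7371/16 = 0 ∩ |FG|² = 445/4]
4. F_y = -27/2  [line -63/4·x + 77/8·y + 7371/16 = 0 ∩ |FG|² = 445/4]
   → F = (21, -27/2)

D = (39/4, -53/8)
F = (21, -27/2)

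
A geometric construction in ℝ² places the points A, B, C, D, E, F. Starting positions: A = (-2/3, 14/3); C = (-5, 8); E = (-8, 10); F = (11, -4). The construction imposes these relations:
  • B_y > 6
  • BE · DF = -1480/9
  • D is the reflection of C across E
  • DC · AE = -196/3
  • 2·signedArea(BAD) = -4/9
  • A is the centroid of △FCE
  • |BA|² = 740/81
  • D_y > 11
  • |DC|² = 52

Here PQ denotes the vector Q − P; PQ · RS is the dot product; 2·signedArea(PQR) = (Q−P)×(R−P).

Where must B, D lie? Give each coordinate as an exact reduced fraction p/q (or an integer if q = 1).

1. D_x = -11  [D is the reflection of C across E]
2. D_y = 12  [D is the reflection of C across E]
   → D = (-11, 12)
3. B_x = -28/9  [2·signedArea(BAD) = -4/9 ∩ BE · DF = -1480/9]
4. B_y = 58/9  [2·signedArea(BAD) = -4/9 ∩ BE · DF = -1480/9]
   → B = (-28/9, 58/9)

B = (-28/9, 58/9)
D = (-11, 12)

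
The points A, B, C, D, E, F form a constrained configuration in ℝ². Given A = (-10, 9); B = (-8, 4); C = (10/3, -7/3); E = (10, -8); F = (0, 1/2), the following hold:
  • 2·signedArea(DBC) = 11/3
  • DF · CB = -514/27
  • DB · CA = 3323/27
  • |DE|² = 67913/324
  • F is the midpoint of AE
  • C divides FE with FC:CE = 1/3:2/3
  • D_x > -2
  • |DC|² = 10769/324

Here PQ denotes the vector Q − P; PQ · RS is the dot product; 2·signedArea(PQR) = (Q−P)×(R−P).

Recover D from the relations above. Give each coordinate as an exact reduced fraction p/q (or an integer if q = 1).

D = (-14/9, 13/18)

1. D_x = -14/9  [DB · CA = 3323/27 ∩ 2·signedArea(DBC) = 11/3]
2. D_y = 13/18  [DB · CA = 3323/27 ∩ 2·signedArea(DBC) = 11/3]
   → D = (-14/9, 13/18)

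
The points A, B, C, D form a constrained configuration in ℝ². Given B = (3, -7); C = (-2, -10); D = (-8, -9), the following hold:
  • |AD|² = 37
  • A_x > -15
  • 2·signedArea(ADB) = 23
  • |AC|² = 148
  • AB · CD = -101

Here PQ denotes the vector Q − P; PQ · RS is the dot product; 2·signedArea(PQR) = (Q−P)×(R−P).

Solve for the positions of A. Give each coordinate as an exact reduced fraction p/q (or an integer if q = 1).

A = (-14, -8)

1. A_x = -14  [AB · CD = -101 ∩ 2·signedArea(ADB) = 23]
2. A_y = -8  [AB · CD = -101 ∩ 2·signedArea(ADB) = 23]
   → A = (-14, -8)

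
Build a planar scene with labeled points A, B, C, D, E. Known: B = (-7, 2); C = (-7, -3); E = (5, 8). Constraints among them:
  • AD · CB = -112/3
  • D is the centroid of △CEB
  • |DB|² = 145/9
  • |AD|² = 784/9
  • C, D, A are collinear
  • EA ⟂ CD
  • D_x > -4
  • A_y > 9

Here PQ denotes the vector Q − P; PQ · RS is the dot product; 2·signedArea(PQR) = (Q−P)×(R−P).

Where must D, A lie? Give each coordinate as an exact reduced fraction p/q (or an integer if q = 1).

A = (13/5, 49/5)
D = (-3, 7/3)

1. D_x = -3  [D is the centroid of △CEB]
2. D_y = 7/3  [D is the centroid of △CEB]
   → D = (-3, 7/3)
3. A_x = 13/5  [C, D, A are collinear ∩ EA ⟂ CD]
4. A_y = 49/5  [C, D, A are collinear ∩ EA ⟂ CD]
   → A = (13/5, 49/5)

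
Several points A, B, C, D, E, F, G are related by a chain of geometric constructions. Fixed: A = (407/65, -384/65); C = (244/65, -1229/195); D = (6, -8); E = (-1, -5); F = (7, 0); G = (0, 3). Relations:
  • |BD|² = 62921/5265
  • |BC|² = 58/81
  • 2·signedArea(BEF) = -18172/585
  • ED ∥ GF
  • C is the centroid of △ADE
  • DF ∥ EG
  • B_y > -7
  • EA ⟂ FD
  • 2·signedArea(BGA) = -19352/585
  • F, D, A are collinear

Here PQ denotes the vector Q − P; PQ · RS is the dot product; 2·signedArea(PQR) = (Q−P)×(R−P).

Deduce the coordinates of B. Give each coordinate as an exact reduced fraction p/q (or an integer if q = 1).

1. B_x = 569/195  [2·signedArea(BEF) = -18172/585 ∩ 2·signedArea(BGA) = -19352/585]
2. B_y = -3764/585  [2·signedArea(BEF) = -18172/585 ∩ 2·signedArea(BGA) = -19352/585]
   → B = (569/195, -3764/585)

B = (569/195, -3764/585)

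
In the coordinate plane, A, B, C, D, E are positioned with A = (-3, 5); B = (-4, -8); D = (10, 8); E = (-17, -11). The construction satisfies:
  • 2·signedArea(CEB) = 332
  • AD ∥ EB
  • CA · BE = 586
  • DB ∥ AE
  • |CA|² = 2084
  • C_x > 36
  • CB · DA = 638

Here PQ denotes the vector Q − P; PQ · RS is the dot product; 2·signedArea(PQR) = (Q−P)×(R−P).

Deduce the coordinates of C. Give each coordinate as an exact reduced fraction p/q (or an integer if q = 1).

1. C_x = 37  [2·signedArea(CEB) = 332 ∩ CB · DA = 638]
2. C_y = 27  [2·signedArea(CEB) = 332 ∩ CB · DA = 638]
   → C = (37, 27)

C = (37, 27)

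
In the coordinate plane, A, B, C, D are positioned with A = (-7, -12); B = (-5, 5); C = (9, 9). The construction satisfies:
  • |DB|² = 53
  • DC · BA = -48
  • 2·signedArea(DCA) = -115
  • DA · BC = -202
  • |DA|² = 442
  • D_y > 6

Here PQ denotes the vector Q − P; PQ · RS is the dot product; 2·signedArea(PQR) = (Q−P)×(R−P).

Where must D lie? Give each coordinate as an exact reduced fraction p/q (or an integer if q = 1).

1. D_x = 2  [2·signedArea(DCA) = -115 ∩ DC · BA = -48]
2. D_y = 7  [2·signedArea(DCA) = -115 ∩ DC · BA = -48]
   → D = (2, 7)

D = (2, 7)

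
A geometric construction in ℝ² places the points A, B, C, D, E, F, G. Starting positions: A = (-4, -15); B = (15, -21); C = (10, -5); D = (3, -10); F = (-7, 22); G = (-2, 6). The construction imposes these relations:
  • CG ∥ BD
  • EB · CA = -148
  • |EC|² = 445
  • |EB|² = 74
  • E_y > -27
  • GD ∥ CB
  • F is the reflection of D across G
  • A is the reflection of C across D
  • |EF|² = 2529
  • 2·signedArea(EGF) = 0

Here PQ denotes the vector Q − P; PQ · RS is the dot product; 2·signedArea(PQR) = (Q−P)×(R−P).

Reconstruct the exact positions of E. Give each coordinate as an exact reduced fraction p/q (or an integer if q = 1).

E = (8, -26)

1. E_x = 8  [2·signedArea(EGF) = 0 ∩ EB · CA = -148]
2. E_y = -26  [2·signedArea(EGF) = 0 ∩ EB · CA = -148]
   → E = (8, -26)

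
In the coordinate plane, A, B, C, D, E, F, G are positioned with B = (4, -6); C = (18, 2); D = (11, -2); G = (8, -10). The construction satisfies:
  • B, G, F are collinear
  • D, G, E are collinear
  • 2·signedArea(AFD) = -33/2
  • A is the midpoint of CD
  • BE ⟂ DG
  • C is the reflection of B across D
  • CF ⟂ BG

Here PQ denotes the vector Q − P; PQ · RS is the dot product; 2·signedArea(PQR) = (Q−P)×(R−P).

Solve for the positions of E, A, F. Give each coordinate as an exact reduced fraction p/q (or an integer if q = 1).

A = (29/2, 0)
E = (644/73, -570/73)
F = (7, -9)

1. E_x = 644/73  [D, G, E are collinear ∩ BE ⟂ DG]
2. E_y = -570/73  [D, G, E are collinear ∩ BE ⟂ DG]
   → E = (644/73, -570/73)
3. A_x = 29/2  [A is the midpoint of CD]
4. A_y = 0  [A is the midpoint of CD]
   → A = (29/2, 0)
5. F_x = 7  [B, G, F are collinear ∩ CF ⟂ BG]
6. F_y = -9  [B, G, F are collinear ∩ CF ⟂ BG]
   → F = (7, -9)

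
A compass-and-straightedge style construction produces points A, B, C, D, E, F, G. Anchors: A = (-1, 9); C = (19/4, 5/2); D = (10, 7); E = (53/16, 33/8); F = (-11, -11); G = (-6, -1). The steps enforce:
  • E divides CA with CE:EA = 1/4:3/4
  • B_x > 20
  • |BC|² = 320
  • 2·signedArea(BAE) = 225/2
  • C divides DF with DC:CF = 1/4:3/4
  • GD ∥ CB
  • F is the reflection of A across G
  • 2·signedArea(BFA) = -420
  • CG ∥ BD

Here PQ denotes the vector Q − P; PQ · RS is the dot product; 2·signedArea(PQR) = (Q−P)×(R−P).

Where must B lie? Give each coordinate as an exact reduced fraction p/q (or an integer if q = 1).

B = (83/4, 21/2)

1. B_x = 83/4  [CG ∥ BD ∩ GD ∥ CB]
2. B_y = 21/2  [CG ∥ BD ∩ GD ∥ CB]
   → B = (83/4, 21/2)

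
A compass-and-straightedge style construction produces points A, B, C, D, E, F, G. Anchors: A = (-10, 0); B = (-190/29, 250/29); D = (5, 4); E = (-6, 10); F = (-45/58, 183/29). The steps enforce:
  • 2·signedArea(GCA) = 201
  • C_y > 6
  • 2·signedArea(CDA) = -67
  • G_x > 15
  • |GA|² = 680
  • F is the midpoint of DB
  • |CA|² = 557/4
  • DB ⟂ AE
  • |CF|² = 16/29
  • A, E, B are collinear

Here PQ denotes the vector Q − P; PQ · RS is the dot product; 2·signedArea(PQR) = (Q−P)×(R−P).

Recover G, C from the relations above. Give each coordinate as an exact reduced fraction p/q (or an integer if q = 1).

C = (-1/2, 7)
G = (16, -2)

1. C_x = -1/2  [line 4·x + -15·y + 107 = 0 ∩ |CA|² = 557/4]
2. C_y = 7  [line 4·x + -15·y + 107 = 0 ∩ |CA|² = 557/4]
   → C = (-1/2, 7)
3. G_x = 16  [line 7·x + -19/2·y + -131 = 0 ∩ |GA|² = 680]
4. G_y = -2  [line 7·x + -19/2·y + -131 = 0 ∩ |GA|² = 680]
   → G = (16, -2)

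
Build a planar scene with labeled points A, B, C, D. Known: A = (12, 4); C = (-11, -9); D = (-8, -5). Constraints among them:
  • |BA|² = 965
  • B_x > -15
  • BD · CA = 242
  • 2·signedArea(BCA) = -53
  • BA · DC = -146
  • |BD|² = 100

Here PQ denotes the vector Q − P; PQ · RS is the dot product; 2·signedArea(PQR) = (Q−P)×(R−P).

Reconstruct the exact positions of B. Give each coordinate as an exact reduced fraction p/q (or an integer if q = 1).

B = (-14, -13)

1. B_x = -14  [BA · DC = -146 ∩ 2·signedArea(BCA) = -53]
2. B_y = -13  [BA · DC = -146 ∩ 2·signedArea(BCA) = -53]
   → B = (-14, -13)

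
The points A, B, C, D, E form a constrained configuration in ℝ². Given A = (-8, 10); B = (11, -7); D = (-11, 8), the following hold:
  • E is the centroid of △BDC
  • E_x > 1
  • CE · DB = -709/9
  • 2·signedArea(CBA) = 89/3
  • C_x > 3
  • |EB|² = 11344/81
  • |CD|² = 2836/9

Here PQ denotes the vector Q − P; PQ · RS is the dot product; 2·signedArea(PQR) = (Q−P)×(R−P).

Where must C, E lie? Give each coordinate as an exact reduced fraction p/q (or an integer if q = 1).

1. C_x = 11/3  [line -17·x + -19·y + 73/3 = 0 ∩ |CD|² = 2836/9]
2. C_y = -2  [line -17·x + -19·y + 73/3 = 0 ∩ |CD|² = 2836/9]
   → C = (11/3, -2)
3. E_x = 11/9  [CE · DB = -709/9 ∩ E is the centroid of △BDC]
4. E_y = -1/3  [CE · DB = -709/9 ∩ E is the centroid of △BDC]
   → E = (11/9, -1/3)

C = (11/3, -2)
E = (11/9, -1/3)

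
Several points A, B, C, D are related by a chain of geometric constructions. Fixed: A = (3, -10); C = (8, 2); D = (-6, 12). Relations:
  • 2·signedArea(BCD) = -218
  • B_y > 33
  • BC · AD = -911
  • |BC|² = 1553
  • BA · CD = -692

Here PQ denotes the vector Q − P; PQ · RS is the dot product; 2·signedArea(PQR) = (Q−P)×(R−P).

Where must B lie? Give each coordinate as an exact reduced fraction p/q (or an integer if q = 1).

B = (-15, 34)

1. B_x = -15  [BC · AD = -911 ∩ BA · CD = -692]
2. B_y = 34  [BC · AD = -911 ∩ BA · CD = -692]
   → B = (-15, 34)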